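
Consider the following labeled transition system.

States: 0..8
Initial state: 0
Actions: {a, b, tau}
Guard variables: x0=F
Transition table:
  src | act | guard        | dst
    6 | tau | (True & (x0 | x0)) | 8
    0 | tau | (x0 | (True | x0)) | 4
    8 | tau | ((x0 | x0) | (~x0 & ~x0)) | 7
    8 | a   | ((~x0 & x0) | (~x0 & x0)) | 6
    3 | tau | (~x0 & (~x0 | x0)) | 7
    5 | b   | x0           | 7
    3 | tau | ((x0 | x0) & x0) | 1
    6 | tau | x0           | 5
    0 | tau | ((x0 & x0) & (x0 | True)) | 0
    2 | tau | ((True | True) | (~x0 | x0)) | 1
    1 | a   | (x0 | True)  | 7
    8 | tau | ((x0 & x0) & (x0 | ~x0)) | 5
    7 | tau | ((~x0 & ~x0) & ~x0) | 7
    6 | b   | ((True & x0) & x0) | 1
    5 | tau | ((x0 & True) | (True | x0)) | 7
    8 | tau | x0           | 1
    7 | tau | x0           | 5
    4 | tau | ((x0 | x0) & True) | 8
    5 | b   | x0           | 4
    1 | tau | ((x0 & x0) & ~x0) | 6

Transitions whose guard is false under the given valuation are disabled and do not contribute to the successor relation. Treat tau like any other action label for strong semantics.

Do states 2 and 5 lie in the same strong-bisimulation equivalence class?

Answer: NOT BISIMILAR

Working:
Refine partition for ~:
  P[0] = {{0,1,2,3,4,5,6,7,8}}
  P[1] = {{0,2,3,5,7,8},{1},{4,6}}
  P[2] = {{0},{1},{2},{3,5,7,8},{4,6}}
Fixed point at round 3; 5 class(es).
[2]={2}  [5]={3,5,7,8}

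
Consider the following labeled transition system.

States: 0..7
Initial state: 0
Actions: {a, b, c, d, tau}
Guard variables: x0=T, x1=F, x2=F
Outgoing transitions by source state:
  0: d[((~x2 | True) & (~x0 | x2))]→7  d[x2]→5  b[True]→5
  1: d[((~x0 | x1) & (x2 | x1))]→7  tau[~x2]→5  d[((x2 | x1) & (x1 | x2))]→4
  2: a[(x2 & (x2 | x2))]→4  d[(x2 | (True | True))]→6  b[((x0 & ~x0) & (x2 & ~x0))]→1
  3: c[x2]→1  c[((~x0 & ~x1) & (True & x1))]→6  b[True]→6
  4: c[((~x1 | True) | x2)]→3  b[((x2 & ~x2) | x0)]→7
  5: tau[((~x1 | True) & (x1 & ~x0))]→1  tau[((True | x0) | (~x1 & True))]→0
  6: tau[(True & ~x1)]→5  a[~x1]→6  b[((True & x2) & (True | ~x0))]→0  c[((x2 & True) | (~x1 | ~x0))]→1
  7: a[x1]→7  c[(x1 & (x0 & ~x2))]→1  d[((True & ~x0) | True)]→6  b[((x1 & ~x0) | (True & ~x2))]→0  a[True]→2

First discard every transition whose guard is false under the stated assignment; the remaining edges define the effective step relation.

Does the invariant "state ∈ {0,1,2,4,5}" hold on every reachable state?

Inv-set: {0,1,2,4,5}
Reachable = {0,5}
  0: ok
  5: ok

Answer: INVARIANT HOLDS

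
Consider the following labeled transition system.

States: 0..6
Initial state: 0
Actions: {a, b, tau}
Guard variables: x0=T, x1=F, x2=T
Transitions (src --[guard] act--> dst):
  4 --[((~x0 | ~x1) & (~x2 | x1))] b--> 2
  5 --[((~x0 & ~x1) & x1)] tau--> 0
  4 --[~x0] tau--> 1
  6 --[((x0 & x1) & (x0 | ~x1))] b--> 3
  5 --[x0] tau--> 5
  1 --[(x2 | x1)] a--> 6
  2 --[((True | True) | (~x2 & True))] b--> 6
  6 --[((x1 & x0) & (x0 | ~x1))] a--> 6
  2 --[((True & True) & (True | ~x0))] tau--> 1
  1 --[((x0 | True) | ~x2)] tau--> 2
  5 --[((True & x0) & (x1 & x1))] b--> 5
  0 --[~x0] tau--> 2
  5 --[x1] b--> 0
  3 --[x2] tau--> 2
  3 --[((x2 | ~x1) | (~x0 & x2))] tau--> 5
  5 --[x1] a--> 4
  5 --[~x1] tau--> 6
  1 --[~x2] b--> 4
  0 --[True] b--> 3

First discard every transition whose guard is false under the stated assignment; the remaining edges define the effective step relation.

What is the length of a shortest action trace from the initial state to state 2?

Breadth-first toward 2:
  Layer 0: {0}
  Layer 1: {3}
  Layer 2: {2,5}
first hit 2 at d=2 via b·tau

Answer: 2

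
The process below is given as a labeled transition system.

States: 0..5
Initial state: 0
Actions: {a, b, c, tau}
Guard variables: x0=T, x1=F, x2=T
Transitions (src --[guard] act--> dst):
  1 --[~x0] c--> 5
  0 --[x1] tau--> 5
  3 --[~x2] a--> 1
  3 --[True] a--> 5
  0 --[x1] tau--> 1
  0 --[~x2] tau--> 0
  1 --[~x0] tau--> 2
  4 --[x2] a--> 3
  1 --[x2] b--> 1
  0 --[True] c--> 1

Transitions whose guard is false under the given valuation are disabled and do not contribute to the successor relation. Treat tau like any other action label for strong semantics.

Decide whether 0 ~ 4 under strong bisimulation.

Answer: NOT BISIMILAR

Working:
Refine partition for ~:
  round 0: {{0,1,2,3,4,5}}
  round 1: {{0},{1},{2,5},{3,4}}
  round 2: {{0},{1},{2,5},{3},{4}}
stable after 3 split(s): 5 block(s)
0∈{0}, 4∈{4}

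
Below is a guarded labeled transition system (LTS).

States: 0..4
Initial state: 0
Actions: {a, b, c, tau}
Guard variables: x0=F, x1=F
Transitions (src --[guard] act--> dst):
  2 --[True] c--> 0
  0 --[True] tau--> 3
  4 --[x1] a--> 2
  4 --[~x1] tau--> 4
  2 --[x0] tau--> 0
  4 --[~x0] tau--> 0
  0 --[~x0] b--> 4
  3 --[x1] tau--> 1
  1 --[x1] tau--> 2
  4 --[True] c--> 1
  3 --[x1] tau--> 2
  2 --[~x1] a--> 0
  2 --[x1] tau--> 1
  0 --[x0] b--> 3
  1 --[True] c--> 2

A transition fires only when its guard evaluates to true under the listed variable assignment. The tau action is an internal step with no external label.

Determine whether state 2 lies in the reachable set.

Answer: REACHABLE

Trace:
After dropping false guards: 8 live edges.
Layer 0: {0}
Layer 1: {3,4}  cumulative {0,3,4}
Layer 2: {1}  cumulative {0,1,3,4}
Layer 3: {2}  cumulative {0,1,2,3,4}
Reach set: {0,1,2,3,4}
trace reaching 2: b·c·c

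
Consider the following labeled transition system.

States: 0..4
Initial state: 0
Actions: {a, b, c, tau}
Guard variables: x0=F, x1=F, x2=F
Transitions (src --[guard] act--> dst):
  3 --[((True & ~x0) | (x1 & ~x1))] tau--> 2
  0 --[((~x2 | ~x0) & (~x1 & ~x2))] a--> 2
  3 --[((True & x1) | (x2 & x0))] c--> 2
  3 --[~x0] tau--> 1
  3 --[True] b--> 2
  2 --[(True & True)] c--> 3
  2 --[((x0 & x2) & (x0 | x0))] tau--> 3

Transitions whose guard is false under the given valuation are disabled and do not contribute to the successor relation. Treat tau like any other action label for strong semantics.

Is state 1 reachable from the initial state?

5 transition(s) survive guard evaluation.
depth 0: {0}
depth 1: {2}  total {0,2}
depth 2: {3}  total {0,2,3}
depth 3: {1}  total {0,1,2,3}
Reachable = {0,1,2,3}
trace reaching 1: a·c·tau

Answer: REACHABLE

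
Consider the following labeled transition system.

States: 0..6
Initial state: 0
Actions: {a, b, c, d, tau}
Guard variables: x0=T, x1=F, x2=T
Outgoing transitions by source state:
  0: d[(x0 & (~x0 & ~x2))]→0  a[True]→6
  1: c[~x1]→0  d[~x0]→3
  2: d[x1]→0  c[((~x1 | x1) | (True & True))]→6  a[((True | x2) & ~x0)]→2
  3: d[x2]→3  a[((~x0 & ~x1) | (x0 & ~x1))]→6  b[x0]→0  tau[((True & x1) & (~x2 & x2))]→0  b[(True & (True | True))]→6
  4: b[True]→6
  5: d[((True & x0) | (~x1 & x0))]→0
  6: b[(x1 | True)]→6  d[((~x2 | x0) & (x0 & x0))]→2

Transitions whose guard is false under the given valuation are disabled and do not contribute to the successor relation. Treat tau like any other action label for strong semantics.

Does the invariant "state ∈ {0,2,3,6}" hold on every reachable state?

Answer: INVARIANT HOLDS

Analysis:
Inv-set: {0,2,3,6}
Reach set: {0,2,6}
  0: safe
  2: safe
  6: safe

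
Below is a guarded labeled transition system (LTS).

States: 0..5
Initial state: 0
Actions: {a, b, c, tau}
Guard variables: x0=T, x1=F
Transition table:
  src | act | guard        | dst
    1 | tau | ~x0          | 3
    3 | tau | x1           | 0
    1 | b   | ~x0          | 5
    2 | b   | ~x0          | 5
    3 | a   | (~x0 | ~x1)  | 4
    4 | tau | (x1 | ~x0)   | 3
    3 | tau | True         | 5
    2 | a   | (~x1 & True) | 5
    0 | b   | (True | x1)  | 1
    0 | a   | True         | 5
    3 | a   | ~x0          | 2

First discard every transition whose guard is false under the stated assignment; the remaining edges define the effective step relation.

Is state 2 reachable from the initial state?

Answer: UNREACHABLE

Working:
Guard filter leaves 5 enabled edge(s).
depth 0: {0}
depth 1: {1,5}  total {0,1,5}
Reach set: {0,1,5}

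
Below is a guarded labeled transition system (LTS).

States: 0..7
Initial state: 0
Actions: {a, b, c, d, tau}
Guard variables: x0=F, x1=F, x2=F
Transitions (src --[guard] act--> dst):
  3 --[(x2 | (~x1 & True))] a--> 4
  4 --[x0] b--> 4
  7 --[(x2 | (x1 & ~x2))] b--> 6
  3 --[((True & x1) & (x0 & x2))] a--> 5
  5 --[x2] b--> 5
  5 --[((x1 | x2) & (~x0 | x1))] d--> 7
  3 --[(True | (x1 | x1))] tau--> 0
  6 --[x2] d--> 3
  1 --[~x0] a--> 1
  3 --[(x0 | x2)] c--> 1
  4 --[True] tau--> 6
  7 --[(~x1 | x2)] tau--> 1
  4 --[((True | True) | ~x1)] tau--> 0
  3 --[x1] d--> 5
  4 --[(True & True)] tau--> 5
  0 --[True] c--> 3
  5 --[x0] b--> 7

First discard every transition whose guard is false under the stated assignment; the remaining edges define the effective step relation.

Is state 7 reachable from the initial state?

After dropping false guards: 8 live edges.
Layer 0: {0}
Layer 1: {3}  now seen {0,3}
Layer 2: {4}  now seen {0,3,4}
Layer 3: {5,6}  now seen {0,3,4,5,6}
Reachable = {0,3,4,5,6}

Answer: UNREACHABLE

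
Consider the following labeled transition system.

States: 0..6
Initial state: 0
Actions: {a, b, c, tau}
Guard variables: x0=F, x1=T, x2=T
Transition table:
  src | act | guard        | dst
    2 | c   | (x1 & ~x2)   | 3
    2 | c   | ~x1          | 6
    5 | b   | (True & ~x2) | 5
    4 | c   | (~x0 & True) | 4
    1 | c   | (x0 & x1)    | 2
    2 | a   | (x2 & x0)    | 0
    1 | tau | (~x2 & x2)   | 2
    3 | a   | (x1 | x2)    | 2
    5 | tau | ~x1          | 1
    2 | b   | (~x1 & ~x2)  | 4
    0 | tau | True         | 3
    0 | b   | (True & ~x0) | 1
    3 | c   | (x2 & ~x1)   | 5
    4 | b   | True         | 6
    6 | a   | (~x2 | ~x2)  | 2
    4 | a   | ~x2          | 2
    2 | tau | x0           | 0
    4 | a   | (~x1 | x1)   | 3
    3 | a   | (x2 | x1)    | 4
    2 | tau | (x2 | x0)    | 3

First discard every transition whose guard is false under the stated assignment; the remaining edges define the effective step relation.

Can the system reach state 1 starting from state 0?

Guard filter leaves 8 enabled edge(s).
depth 0: {0}
depth 1: {1,3}  total {0,1,3}
depth 2: {2,4}  total {0,1,2,3,4}
depth 3: {6}  total {0,1,2,3,4,6}
R = {0,1,2,3,4,6}
Path to 1: b

Answer: REACHABLE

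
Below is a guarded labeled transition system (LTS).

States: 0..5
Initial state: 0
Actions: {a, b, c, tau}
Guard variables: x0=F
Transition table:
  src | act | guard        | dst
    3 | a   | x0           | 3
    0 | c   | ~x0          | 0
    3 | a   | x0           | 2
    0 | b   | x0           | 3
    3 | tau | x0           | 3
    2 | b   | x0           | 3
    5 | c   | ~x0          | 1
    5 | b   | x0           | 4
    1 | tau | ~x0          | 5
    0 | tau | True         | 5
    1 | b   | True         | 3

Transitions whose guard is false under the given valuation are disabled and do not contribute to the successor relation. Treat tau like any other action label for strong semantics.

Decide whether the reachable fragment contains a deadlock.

Answer: DEADLOCK at state 3

Trace:
Reachable = {0,1,3,5}
  0: c→0  tau→5  [2 out]
  1: b→3  tau→5  [2 out]
  3: ∅  [STUCK]
  5: c→1  [1 out]
witness 3: tau·c·b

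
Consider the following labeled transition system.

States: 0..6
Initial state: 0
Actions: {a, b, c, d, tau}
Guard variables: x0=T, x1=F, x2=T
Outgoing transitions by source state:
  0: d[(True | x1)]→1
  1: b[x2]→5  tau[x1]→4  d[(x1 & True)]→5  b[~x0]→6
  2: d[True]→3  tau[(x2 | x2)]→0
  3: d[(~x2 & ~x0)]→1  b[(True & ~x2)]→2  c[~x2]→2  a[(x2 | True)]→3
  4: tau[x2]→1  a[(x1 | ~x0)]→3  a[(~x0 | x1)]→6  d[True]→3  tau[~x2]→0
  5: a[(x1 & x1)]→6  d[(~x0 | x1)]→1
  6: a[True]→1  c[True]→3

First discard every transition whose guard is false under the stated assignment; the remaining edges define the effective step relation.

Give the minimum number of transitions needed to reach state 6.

BFS to 6:
  Layer 0: {0}
  Layer 1: {1}
  Layer 2: {5}
6 never appears.

Answer: UNREACHABLE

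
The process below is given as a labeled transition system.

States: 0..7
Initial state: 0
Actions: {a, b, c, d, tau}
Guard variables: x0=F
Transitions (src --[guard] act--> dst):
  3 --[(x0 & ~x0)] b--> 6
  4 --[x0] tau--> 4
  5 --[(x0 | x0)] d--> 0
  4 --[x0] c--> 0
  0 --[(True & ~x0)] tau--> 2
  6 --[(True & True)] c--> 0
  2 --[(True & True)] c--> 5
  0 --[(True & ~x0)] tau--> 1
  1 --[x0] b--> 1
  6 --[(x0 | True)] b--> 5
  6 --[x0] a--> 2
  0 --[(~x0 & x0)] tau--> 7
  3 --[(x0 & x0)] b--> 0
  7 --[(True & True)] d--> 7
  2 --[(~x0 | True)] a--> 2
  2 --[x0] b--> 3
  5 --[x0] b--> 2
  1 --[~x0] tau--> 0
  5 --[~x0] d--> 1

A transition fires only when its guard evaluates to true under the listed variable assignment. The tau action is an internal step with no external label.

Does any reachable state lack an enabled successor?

Answer: DEADLOCK-FREE

Working:
Reach set: {0,1,2,5}
  0: tau→1  tau→2  [2 exit(s)]
  1: tau→0  [1 exit(s)]
  2: a→2  c→5  [2 exit(s)]
  5: d→1  [1 exit(s)]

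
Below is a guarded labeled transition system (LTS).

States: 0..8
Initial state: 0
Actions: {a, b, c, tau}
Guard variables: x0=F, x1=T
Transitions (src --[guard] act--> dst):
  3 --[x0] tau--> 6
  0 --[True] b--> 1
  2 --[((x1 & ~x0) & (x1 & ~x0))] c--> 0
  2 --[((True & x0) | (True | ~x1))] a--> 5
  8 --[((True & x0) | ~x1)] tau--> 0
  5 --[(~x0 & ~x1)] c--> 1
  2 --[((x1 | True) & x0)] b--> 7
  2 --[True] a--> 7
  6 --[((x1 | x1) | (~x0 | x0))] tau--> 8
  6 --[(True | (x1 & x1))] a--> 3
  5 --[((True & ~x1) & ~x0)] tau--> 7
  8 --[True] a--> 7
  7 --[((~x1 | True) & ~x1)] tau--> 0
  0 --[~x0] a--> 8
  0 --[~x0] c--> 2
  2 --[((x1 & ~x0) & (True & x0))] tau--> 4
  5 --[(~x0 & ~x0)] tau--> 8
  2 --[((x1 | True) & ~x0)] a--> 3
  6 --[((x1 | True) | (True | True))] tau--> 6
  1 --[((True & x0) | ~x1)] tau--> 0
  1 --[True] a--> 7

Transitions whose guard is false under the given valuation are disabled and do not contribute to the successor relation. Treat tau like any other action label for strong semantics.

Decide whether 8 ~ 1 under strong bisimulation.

Answer: BISIMILAR

Working:
Refine partition for ~:
  P[0] = {{0,1,2,3,4,5,6,7,8}}
  P[1] = {{0},{1,8},{2},{3,4,7},{5},{6}}
Fixed point at round 2; 6 class(es).
class of 8: {1,8}; class of 1: {1,8}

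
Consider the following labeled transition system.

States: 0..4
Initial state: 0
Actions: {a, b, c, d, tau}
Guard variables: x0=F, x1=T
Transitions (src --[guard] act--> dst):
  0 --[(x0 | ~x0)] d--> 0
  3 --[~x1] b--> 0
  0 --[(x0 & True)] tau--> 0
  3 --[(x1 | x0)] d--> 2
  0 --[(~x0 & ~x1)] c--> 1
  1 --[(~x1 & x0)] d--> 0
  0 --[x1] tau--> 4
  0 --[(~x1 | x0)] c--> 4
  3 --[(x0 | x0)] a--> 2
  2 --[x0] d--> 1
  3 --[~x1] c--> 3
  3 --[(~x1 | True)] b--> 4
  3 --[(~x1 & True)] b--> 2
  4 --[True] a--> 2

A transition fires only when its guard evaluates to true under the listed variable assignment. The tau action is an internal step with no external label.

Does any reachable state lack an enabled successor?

Answer: DEADLOCK at state 2

Working:
Reach set: {0,2,4}
  0: d→0  tau→4  [deg 2]
  2: ∅  [no exit]
  4: a→2  [deg 1]
Path to 2: tau·a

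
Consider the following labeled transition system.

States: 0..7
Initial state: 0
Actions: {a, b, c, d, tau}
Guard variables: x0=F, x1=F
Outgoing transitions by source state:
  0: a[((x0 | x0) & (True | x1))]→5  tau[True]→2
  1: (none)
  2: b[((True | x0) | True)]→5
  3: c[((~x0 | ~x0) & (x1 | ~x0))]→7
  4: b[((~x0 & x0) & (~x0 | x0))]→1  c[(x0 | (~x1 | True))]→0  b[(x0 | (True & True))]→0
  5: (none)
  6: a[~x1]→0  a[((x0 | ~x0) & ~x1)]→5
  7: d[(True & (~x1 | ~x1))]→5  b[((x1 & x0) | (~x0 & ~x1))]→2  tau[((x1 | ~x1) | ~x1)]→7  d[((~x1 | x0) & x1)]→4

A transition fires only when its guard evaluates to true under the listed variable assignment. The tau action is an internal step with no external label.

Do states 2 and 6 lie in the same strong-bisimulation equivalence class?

Refine partition for ~:
  round 0: {{0,1,2,3,4,5,6,7}}
  round 1: {{0},{1,5},{2},{3},{4},{6},{7}}
Fixed point at round 2; 7 class(es).
class of 2: {2}; class of 6: {6}

Answer: NOT BISIMILAR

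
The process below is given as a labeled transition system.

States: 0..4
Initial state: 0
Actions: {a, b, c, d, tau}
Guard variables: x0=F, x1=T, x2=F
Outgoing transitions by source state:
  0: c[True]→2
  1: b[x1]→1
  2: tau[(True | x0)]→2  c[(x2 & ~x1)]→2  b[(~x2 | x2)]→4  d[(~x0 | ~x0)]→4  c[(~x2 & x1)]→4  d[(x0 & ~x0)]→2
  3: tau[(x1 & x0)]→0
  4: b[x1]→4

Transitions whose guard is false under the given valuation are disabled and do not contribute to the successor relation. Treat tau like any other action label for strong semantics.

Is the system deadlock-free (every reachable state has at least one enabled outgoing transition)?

Answer: DEADLOCK-FREE

Trace:
Reachable = {0,2,4}
  0: c→2  [1 exit(s)]
  2: b→4  c→4  d→4  tau→2  [4 exit(s)]
  4: b→4  [1 exit(s)]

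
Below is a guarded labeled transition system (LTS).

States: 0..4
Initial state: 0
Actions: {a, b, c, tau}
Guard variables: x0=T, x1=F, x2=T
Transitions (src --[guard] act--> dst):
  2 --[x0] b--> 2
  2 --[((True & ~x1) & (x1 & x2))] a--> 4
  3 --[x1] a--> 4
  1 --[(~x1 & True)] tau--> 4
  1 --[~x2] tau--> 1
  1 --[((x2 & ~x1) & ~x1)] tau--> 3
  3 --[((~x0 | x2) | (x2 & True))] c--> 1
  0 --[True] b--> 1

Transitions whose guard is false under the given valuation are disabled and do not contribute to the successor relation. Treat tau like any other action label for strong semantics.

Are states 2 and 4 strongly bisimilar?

Bisimulation quotient by refinement:
  π0 = {{0,1,2,3,4}}
  π1 = {{0,2},{1},{3},{4}}
  π2 = {{0},{1},{2},{3},{4}}
stable after 3 split(s): 5 block(s)
2∈{2}, 4∈{4}

Answer: NOT BISIMILAR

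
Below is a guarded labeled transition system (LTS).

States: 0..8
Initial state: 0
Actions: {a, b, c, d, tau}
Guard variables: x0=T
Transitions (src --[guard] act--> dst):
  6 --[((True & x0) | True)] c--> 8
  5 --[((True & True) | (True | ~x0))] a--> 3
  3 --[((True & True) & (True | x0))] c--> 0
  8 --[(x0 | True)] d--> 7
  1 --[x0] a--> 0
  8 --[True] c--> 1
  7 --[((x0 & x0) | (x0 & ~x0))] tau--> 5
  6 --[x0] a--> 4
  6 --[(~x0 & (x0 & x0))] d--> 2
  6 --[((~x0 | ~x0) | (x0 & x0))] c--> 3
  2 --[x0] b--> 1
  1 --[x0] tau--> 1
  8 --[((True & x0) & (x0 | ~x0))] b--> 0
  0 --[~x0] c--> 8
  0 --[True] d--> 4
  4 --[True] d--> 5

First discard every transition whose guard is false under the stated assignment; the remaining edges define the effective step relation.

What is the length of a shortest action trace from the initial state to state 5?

Layered search for 5:
  L0 = {0}
  L1 = {4}
  L2 = {5}
first hit 5 at d=2 via d·d

Answer: 2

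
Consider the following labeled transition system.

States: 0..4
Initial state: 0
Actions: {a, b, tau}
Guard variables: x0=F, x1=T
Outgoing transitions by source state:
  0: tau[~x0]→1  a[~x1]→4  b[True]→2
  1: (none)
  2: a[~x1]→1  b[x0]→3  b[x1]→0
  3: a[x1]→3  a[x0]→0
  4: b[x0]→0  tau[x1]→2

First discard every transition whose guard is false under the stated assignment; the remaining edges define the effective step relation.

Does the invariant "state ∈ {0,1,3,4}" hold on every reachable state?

Inv-set: {0,1,3,4}
R = {0,1,2}
  0: ✓
  1: ✓
  2: VIOLATES
counterexample path to 2: b

Answer: INVARIANT VIOLATED at state 2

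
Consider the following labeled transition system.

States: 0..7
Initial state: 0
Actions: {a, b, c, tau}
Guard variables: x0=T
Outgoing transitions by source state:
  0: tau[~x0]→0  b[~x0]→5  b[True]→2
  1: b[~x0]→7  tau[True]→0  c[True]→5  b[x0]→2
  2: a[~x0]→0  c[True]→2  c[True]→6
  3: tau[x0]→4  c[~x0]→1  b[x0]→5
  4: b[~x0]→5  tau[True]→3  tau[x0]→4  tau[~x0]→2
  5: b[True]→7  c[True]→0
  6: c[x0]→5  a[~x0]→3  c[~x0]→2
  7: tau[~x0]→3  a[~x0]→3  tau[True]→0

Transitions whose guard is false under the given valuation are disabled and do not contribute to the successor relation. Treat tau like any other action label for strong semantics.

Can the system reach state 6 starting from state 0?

Guard filter leaves 14 enabled edge(s).
depth 0: {0}
depth 1: {2}  now seen {0,2}
depth 2: {6}  now seen {0,2,6}
depth 3: {5}  now seen {0,2,5,6}
depth 4: {7}  now seen {0,2,5,6,7}
Reach set: {0,2,5,6,7}
trace reaching 6: b·c

Answer: REACHABLE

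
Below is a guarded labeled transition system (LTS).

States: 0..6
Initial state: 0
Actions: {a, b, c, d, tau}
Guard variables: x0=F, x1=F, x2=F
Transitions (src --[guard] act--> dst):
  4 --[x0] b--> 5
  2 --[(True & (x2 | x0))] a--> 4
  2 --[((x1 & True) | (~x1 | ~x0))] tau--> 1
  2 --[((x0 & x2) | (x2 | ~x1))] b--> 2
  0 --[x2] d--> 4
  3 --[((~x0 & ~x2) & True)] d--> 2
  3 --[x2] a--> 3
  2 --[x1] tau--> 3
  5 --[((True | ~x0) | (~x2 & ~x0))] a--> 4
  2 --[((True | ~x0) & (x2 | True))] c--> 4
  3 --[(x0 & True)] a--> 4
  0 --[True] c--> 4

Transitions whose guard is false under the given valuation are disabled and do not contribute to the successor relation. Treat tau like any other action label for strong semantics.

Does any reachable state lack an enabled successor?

Answer: DEADLOCK at state 4

Working:
Reach set: {0,4}
  0: c→4  [1 exit(s)]
  4: ∅  [no exit]
Path to 4: c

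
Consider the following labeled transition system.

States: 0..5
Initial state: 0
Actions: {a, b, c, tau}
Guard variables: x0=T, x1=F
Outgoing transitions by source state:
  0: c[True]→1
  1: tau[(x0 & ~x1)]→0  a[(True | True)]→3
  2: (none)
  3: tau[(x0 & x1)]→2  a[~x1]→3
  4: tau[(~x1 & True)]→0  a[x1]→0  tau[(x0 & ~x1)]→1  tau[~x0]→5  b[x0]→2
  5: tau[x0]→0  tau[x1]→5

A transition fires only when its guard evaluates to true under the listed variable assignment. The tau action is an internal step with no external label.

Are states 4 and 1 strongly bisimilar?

Answer: NOT BISIMILAR

Trace:
Refine partition for ~:
  round 0: {{0,1,2,3,4,5}}
  round 1: {{0},{1},{2},{3},{4},{5}}
Fixed point at round 2; 6 class(es).
4∈{4}, 1∈{1}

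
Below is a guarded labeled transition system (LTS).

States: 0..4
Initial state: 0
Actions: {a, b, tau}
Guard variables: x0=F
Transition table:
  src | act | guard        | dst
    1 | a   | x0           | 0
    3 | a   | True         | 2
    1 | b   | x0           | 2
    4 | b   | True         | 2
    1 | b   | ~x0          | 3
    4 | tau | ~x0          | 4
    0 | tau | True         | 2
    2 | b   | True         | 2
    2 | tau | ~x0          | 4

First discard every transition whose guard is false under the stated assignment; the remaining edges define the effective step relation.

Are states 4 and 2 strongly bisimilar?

Answer: BISIMILAR

Analysis:
Bisimulation quotient by refinement:
  round 0: {{0,1,2,3,4}}
  round 1: {{0},{1},{2,4},{3}}
stable after 2 split(s): 4 block(s)
[4]={2,4}  [2]={2,4}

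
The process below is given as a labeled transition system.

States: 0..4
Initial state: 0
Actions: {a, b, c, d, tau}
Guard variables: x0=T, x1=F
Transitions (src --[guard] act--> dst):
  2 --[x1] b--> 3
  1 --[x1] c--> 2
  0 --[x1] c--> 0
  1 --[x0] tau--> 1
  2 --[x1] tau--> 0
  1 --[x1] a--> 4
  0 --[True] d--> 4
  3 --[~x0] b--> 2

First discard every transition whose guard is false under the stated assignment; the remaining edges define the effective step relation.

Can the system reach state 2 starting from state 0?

2 transition(s) survive guard evaluation.
Layer 0: {0}
Layer 1: {4}  cumulative {0,4}
Reachable = {0,4}

Answer: UNREACHABLE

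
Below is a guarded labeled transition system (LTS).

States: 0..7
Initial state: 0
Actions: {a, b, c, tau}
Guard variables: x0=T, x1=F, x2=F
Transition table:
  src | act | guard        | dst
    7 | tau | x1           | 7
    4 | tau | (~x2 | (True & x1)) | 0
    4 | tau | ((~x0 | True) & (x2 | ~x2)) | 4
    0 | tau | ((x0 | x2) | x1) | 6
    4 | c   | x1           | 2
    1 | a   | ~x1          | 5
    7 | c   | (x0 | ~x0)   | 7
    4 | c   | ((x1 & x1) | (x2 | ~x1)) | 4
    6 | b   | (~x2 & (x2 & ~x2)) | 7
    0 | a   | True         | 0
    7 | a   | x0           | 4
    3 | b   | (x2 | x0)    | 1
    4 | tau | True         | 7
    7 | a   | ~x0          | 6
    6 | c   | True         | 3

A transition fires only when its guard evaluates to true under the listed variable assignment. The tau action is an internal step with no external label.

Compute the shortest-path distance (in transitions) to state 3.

Answer: 2

Analysis:
Layered search for 3:
  Layer 0: {0}
  Layer 1: {6}
  Layer 2: {3}
first hit 3 at d=2 via tau·c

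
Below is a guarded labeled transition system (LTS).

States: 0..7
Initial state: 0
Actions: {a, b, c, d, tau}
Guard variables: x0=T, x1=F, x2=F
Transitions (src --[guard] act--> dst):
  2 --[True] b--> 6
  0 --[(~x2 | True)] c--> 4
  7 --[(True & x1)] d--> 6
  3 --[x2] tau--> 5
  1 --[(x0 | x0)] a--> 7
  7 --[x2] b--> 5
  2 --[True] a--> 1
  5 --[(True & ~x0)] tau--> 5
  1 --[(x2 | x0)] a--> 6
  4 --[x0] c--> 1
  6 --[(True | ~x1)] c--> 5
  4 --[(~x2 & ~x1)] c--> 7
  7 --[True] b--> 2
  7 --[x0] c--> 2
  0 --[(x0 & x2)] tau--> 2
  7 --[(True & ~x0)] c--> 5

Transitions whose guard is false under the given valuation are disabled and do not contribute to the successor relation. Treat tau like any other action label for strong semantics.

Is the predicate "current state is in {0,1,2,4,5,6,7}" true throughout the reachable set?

Answer: INVARIANT HOLDS

Analysis:
Inv-set: {0,1,2,4,5,6,7}
Reach set: {0,1,2,4,5,6,7}
  0: ✓
  1: ✓
  2: ✓
  4: ✓
  5: ✓
  6: ✓
  7: ✓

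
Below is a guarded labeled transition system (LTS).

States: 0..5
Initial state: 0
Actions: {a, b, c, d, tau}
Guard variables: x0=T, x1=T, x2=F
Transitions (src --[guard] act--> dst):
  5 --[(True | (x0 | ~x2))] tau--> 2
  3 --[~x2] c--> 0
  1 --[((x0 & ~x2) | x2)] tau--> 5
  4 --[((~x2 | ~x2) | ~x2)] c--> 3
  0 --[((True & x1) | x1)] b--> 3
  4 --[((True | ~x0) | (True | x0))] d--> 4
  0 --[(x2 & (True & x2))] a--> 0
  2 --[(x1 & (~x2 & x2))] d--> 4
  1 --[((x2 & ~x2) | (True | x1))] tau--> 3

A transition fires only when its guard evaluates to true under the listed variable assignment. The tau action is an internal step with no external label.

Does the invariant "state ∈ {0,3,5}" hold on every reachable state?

Safe = {0,3,5}
R = {0,3}
  0: safe
  3: safe

Answer: INVARIANT HOLDS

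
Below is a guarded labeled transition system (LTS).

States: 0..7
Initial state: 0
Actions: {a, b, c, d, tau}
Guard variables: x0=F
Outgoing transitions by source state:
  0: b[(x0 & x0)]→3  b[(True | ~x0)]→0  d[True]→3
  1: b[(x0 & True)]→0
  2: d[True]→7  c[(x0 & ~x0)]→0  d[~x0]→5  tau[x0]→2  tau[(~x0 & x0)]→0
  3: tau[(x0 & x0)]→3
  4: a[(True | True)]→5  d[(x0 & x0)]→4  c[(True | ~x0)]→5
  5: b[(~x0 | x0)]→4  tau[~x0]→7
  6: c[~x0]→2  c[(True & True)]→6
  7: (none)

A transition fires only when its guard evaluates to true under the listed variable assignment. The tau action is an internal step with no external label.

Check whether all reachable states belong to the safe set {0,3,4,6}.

Answer: INVARIANT HOLDS

Analysis:
Safe = {0,3,4,6}
Reachable = {0,3}
  0: ✓
  3: ✓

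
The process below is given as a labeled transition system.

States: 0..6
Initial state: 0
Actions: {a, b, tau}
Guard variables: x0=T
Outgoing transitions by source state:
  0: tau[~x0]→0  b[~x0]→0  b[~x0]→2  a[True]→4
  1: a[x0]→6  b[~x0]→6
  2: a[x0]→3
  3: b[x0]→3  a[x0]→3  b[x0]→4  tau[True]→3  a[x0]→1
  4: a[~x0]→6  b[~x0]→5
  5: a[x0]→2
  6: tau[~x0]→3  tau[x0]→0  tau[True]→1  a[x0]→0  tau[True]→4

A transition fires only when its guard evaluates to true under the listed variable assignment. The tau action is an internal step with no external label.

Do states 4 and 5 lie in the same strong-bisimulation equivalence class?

Answer: NOT BISIMILAR

Analysis:
Refine partition for ~:
  round 0: {{0,1,2,3,4,5,6}}
  round 1: {{0,1,2,5},{3},{4},{6}}
  round 2: {{0},{1},{2},{3},{4},{5},{6}}
Fixed point at round 3; 7 class(es).
[4]={4}  [5]={5}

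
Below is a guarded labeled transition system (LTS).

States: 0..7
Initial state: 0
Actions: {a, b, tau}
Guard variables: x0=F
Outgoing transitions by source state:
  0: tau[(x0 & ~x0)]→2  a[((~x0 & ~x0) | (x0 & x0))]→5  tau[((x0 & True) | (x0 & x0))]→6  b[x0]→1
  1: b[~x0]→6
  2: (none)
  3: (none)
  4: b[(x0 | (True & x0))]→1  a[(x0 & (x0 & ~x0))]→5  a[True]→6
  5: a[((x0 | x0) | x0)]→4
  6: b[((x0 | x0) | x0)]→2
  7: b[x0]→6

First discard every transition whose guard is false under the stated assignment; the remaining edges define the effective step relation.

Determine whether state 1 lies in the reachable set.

3 transition(s) survive guard evaluation.
depth 0: {0}
depth 1: {5}  cumulative {0,5}
Reach set: {0,5}

Answer: UNREACHABLE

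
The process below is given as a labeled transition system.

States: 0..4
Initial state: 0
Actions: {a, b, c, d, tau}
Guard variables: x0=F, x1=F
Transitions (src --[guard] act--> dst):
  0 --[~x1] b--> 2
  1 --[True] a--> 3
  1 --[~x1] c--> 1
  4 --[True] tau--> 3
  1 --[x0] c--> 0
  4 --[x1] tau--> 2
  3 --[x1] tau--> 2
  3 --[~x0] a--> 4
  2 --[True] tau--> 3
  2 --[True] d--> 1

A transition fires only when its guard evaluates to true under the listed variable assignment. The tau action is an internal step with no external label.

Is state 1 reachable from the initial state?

Answer: REACHABLE

Working:
After dropping false guards: 7 live edges.
L0 = {0}
L1 = {2}  cumulative {0,2}
L2 = {1,3}  cumulative {0,1,2,3}
L3 = {4}  cumulative {0,1,2,3,4}
Reachable = {0,1,2,3,4}
Path to 1: b·d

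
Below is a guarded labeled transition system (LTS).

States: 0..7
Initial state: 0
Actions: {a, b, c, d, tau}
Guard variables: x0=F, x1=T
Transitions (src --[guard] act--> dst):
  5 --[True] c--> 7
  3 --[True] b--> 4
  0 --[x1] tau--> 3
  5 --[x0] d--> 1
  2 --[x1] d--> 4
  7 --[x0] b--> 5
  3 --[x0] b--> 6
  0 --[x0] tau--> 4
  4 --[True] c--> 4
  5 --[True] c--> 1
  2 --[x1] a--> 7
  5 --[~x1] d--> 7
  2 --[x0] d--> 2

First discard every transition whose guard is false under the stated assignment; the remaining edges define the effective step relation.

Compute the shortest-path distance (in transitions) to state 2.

Answer: UNREACHABLE

Working:
Layered search for 2:
  L0 = {0}
  L1 = {3}
  L2 = {4}
2 never appears.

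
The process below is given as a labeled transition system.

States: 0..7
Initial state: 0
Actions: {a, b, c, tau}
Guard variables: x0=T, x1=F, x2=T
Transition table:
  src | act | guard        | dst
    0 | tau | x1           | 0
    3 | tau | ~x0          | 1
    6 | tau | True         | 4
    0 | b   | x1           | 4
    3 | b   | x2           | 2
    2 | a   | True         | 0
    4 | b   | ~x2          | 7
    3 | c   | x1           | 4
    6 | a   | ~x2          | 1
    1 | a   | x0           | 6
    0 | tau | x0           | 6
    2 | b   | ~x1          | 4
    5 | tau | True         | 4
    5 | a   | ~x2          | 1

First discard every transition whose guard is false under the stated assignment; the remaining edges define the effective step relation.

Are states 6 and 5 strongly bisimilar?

Answer: BISIMILAR

Analysis:
Refine partition for ~:
  round 0: {{0,1,2,3,4,5,6,7}}
  round 1: {{0,5,6},{1},{2},{3},{4,7}}
  round 2: {{0},{1},{2},{3},{4,7},{5,6}}
stable after 3 split(s): 6 block(s)
[6]={5,6}  [5]={5,6}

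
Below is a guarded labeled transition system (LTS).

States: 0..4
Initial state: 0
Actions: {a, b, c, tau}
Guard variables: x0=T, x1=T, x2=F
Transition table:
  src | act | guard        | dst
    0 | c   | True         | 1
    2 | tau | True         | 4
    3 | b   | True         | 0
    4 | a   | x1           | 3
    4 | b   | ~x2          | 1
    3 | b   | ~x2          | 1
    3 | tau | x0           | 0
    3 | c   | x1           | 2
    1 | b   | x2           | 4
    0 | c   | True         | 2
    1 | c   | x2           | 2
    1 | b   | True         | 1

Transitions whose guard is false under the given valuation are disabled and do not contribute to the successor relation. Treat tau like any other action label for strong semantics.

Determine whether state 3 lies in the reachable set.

Answer: REACHABLE

Working:
10 transition(s) survive guard evaluation.
L0 = {0}
L1 = {1,2}  cumulative {0,1,2}
L2 = {4}  cumulative {0,1,2,4}
L3 = {3}  cumulative {0,1,2,3,4}
Reach set: {0,1,2,3,4}
trace reaching 3: c·tau·a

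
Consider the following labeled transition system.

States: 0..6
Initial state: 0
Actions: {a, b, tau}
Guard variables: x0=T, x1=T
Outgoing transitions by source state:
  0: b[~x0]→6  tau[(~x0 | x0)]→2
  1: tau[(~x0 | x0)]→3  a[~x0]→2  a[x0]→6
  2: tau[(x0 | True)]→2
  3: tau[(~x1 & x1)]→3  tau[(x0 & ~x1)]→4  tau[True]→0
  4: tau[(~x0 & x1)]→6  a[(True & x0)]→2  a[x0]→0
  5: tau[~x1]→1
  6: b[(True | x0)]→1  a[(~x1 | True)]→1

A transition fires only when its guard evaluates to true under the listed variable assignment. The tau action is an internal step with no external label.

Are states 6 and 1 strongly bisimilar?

Answer: NOT BISIMILAR

Working:
Compute ~ classes (split until stable):
  π0 = {{0,1,2,3,4,5,6}}
  π1 = {{0,2,3},{1},{4},{5},{6}}
5 equivalence class(es) (converged in 2)
6∈{6}, 1∈{1}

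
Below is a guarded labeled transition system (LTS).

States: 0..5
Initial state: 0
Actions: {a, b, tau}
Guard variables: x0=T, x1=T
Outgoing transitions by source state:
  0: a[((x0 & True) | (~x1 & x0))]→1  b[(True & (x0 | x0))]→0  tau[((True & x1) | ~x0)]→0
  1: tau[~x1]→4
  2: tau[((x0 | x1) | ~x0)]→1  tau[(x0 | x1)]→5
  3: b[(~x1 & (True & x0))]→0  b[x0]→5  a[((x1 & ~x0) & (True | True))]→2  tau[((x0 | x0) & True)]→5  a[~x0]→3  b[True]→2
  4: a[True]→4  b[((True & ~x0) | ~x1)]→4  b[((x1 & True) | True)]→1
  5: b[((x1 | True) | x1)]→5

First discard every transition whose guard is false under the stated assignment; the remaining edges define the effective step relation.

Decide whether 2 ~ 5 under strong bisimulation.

Answer: NOT BISIMILAR

Trace:
Compute ~ classes (split until stable):
  round 0: {{0,1,2,3,4,5}}
  round 1: {{0},{1},{2},{3},{4},{5}}
stable after 2 split(s): 6 block(s)
[2]={2}  [5]={5}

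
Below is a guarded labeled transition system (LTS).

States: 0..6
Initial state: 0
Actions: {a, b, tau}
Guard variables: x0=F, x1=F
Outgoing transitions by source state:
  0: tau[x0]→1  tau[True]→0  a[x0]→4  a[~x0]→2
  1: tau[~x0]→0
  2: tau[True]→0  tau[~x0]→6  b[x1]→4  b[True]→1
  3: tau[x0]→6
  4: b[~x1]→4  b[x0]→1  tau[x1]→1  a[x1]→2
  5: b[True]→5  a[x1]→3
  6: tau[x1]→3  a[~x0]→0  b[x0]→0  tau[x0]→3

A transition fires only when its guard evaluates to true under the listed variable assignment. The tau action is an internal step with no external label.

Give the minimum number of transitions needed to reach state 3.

Layered search for 3:
  depth 0: {0}
  depth 1: {2}
  depth 2: {1,6}
3 never appears.

Answer: UNREACHABLE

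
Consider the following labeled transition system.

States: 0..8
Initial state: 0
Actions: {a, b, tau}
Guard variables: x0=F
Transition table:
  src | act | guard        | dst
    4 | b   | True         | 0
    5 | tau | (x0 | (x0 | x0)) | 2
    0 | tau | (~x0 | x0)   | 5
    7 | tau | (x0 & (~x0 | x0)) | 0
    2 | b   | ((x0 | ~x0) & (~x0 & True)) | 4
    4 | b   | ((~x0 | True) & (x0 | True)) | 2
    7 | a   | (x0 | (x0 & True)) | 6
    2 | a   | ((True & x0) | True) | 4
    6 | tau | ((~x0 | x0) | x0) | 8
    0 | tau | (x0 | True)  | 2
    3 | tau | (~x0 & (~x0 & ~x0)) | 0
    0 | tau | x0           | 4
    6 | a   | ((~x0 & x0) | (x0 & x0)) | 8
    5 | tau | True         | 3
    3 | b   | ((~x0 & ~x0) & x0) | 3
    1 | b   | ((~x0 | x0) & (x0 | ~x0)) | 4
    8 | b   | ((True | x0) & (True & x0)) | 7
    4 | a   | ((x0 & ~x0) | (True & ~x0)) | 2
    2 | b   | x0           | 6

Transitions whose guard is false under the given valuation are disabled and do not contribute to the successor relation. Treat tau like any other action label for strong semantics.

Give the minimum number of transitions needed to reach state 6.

BFS to 6:
  depth 0: {0}
  depth 1: {2,5}
  depth 2: {3,4}
6 never appears.

Answer: UNREACHABLE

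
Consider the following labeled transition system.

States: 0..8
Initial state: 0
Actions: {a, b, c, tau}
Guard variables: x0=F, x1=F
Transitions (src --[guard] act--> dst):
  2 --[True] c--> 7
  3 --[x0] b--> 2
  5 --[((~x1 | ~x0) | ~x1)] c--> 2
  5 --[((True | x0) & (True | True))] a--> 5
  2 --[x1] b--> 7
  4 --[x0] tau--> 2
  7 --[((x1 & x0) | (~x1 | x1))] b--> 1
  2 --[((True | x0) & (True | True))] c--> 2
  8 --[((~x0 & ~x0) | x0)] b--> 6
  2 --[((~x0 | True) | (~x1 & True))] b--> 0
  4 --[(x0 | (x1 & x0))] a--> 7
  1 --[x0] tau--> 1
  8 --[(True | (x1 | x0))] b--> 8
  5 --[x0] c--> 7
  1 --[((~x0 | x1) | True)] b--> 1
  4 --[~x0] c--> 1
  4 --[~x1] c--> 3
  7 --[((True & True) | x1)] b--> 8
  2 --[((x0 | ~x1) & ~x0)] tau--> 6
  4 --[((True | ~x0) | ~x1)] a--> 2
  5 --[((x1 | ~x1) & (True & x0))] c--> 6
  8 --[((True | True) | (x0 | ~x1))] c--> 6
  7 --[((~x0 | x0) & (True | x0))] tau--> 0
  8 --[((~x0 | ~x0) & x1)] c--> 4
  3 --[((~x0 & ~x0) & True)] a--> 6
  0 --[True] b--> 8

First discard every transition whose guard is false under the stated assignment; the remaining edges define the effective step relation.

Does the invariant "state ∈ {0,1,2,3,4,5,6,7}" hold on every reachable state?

Answer: INVARIANT VIOLATED at state 8

Working:
Allowed set {0,1,2,3,4,5,6,7}
R = {0,6,8}
  0: ✓
  6: ✓
  8: outside
witness against invariant: b → 8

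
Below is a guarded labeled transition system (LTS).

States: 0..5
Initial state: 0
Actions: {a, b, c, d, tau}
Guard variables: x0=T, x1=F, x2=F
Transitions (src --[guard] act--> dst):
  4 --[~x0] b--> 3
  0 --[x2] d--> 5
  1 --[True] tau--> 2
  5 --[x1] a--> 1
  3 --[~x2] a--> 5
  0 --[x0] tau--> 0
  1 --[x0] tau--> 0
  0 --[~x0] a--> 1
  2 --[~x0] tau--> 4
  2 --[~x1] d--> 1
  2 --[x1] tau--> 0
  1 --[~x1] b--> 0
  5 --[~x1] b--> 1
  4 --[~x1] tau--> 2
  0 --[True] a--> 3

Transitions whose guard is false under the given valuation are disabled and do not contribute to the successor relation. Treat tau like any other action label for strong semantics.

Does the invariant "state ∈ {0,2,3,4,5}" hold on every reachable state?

Answer: INVARIANT VIOLATED at state 1

Trace:
Inv-set: {0,2,3,4,5}
R = {0,1,2,3,5}
  0: ✓
  1: ✗ unsafe
  2: ✓
  3: ✓
  5: ✓
reach 1 via a·a·b — violates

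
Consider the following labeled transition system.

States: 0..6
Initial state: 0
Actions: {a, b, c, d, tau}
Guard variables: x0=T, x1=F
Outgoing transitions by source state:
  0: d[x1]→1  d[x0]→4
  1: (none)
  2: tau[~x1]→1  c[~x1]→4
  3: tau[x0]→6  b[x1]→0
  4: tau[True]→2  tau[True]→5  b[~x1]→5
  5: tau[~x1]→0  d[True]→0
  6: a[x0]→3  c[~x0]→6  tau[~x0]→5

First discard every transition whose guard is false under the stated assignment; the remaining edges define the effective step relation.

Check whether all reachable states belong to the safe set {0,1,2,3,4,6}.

Answer: INVARIANT VIOLATED at state 5

Analysis:
Safe = {0,1,2,3,4,6}
Reach set: {0,1,2,4,5}
  0: ok
  1: ok
  2: ok
  4: ok
  5: VIOLATES
reach 5 via d·tau — violates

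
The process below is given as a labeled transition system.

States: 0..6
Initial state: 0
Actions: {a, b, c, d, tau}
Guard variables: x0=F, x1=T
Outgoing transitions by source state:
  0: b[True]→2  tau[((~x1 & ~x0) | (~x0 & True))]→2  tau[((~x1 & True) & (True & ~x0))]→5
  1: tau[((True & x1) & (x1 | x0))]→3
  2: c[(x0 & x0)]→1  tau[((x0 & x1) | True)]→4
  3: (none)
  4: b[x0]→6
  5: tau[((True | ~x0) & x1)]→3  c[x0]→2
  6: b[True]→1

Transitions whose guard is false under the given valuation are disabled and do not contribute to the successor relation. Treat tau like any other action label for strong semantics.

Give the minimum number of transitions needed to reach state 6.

Layered search for 6:
  Layer 0: {0}
  Layer 1: {2}
  Layer 2: {4}
6 never appears.

Answer: UNREACHABLE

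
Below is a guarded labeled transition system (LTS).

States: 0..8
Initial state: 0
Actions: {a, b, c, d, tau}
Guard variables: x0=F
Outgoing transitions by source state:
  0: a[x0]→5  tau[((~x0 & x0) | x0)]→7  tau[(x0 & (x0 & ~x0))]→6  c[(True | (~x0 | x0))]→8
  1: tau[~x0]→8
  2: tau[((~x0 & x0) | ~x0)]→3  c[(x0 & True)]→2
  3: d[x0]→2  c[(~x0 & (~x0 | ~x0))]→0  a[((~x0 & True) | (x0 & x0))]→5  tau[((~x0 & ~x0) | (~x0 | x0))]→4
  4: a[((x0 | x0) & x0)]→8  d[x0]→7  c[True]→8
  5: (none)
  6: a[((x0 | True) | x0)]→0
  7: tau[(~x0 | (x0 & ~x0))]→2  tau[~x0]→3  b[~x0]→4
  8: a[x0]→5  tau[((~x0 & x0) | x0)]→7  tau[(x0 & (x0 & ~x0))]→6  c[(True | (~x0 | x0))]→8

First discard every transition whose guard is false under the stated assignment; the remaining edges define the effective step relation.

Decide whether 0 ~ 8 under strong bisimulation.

Answer: BISIMILAR

Trace:
Bisimulation quotient by refinement:
  round 0: {{0,1,2,3,4,5,6,7,8}}
  round 1: {{0,4,8},{1,2},{3},{5},{6},{7}}
  round 2: {{0,4,8},{1},{2},{3},{5},{6},{7}}
stable after 3 split(s): 7 block(s)
0∈{0,4,8}, 8∈{0,4,8}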